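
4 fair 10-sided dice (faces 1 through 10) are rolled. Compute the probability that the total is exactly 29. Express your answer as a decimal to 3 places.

There are 10^4 = 10000 equally likely outcomes.
The number of ordered 4-tuples from {1,…,10} summing to 29 is 348.
P(sum = 29) = 348/10000 = 87/2500 ≈ 0.035.

0.035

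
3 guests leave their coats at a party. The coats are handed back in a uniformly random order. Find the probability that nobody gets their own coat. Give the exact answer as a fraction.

1/3

This is the derangement probability: permutations of 3 with no fixed point.
D(3) = 3! · (1 − 1/1! + 1/2! − ··· + (−1)^3/3!) = 2.
P = 2/6 = 1/3.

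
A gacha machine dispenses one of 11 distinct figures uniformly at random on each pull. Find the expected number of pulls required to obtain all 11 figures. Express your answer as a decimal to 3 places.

After i distinct types are collected, each trial gives a new one with probability (11−i)/11, so the expected wait for the next new type is 11/(11−i).
E = 11/11 + 11/10 + 11/9 + 11/8 + 11/7 + 11/6 + 11/5 + 11/4 + 11/3 + 11/2 + 11/1 = 83711/2520 ≈ 33.219.

33.219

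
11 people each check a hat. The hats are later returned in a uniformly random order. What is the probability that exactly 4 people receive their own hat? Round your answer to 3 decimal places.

0.015

Choose which 4 of the 11 are fixed: C(11,4) = 330 ways.
The remaining 7 must have no fixed point: D(7) = 1854.
P = 330·1854/39916800 = 103/6720 ≈ 0.015.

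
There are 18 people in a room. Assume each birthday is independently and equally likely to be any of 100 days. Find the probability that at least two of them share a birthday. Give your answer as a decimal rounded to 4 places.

It's easier to compute the probability that all 18 are distinct.
P(all distinct) = 100/100 · 99/100 · ··· · 83/100 ≈ 0.1963.
So the probability of at least one match is 1 − 0.1963 = 0.8037.

0.8037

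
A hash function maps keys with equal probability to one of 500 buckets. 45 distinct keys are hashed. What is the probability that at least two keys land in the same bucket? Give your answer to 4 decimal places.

It's easier to compute the probability that all 45 are distinct.
P(all distinct) = 500/500 · 499/500 · ··· · 456/500 ≈ 0.1298.
So the probability of at least one match is 1 − 0.1298 = 0.8702.

0.8702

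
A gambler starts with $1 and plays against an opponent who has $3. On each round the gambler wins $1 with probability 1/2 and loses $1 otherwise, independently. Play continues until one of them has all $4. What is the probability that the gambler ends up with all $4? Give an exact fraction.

With a fair step, P(i) = ½P(i−1) + ½P(i+1) with P(0)=0, P(4)=1 has the linear solution P(i) = i/4.
P(1) = 1/4.

1/4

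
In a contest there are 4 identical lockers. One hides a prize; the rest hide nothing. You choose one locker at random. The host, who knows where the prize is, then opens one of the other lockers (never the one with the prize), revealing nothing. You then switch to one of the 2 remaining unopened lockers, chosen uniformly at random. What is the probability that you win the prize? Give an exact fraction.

Your original locker holds the prize with probability 1/4, so the other 3 collectively hold it with probability 3/4.
The host can always find an empty locker to open, so this doesn't change that 3/4; it is now spread over the 2 remaining unopened lockers.
P(win by switching) = (3/4) · (1/2) = 3/8.

3/8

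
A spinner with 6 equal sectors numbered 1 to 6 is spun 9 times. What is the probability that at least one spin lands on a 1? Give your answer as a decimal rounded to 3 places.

0.806

P(no spin lands on a 1) = (5/6)^9 ≈ 0.194.
P(at least one) = 1 − 0.194 = 0.806.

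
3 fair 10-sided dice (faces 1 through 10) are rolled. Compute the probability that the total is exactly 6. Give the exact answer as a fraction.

There are 10^3 = 1000 equally likely outcomes.
The number of ordered 3-tuples from {1,…,10} summing to 6 is 10.
P(sum = 6) = 10/1000 = 1/100.

1/100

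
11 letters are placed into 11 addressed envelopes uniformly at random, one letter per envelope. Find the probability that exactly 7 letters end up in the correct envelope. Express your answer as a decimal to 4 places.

0.0001

Choose which 7 of the 11 are fixed: C(11,7) = 330 ways.
The remaining 4 must have no fixed point: D(4) = 9.
P = 330·9/39916800 = 1/13440 ≈ 0.0001.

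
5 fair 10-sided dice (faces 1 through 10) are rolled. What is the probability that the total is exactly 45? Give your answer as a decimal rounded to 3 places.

There are 10^5 = 100000 equally likely outcomes.
The number of ordered 5-tuples from {1,…,10} summing to 45 is 126.
P(sum = 45) = 126/100000 = 63/50000 ≈ 0.001.

0.001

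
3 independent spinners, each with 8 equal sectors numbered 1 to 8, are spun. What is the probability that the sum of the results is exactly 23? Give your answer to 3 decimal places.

There are 8^3 = 512 equally likely outcomes.
The number of ordered 3-tuples from {1,…,8} summing to 23 is 3.
P(sum = 23) = 3/512 ≈ 0.006.

0.006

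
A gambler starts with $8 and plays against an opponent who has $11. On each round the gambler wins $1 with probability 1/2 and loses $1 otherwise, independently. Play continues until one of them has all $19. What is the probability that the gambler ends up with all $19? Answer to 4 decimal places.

With a fair step, P(i) = ½P(i−1) + ½P(i+1) with P(0)=0, P(19)=1 has the linear solution P(i) = i/19.
P(8) = 8/19 ≈ 0.4211.

0.4211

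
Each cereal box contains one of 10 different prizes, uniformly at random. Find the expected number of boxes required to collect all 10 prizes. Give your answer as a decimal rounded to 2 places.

29.29

After i distinct types are collected, each trial gives a new one with probability (10−i)/10, so the expected wait for the next new type is 10/(10−i).
E = 10/10 + 10/9 + 10/8 + 10/7 + 10/6 + 10/5 + 10/4 + 10/3 + 10/2 + 10/1 = 7381/252 ≈ 29.29.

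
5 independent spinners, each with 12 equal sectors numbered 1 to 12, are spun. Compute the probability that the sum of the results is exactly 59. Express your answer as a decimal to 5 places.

0.00002

There are 12^5 = 248832 equally likely outcomes.
The number of ordered 5-tuples from {1,…,12} summing to 59 is 5.
P(sum = 59) = 5/248832 ≈ 0.00002.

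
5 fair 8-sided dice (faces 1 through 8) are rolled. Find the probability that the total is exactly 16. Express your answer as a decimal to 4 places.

There are 8^5 = 32768 equally likely outcomes.
The number of ordered 5-tuples from {1,…,8} summing to 16 is 1190.
P(sum = 16) = 1190/32768 = 595/16384 ≈ 0.0363.

0.0363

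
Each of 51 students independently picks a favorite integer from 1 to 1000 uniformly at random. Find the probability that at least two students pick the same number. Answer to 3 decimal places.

0.727

It's easier to compute the probability that all 51 are distinct.
P(all distinct) = 1000/1000 · 999/1000 · ··· · 950/1000 ≈ 0.273.
So the probability of at least one match is 1 − 0.273 = 0.727.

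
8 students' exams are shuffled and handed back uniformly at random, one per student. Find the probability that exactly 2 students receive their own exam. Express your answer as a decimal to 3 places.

Choose which 2 of the 8 are fixed: C(8,2) = 28 ways.
The remaining 6 must have no fixed point: D(6) = 265.
P = 28·265/40320 = 53/288 ≈ 0.184.

0.184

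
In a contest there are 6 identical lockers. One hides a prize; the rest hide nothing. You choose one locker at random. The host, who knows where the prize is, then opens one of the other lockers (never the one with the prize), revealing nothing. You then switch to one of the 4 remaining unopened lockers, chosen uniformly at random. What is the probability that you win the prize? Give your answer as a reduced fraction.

5/24

Your original locker holds the prize with probability 1/6, so the other 5 collectively hold it with probability 5/6.
The host can always find an empty locker to open, so this doesn't change that 5/6; it is now spread over the 4 remaining unopened lockers.
P(win by switching) = (5/6) · (1/4) = 5/24.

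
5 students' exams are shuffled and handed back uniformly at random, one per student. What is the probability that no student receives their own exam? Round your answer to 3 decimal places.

0.367

This is the derangement probability: permutations of 5 with no fixed point.
D(5) = 5! · (1 − 1/1! + 1/2! − ··· + (−1)^5/5!) = 44.
P = 44/120 = 11/30 ≈ 0.367.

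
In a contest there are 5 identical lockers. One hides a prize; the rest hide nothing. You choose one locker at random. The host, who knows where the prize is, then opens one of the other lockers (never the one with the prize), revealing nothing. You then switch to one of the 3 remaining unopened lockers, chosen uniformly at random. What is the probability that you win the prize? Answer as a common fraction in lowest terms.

4/15

Your original locker holds the prize with probability 1/5, so the other 4 collectively hold it with probability 4/5.
The host can always find an empty locker to open, so this doesn't change that 4/5; it is now spread over the 3 remaining unopened lockers.
P(win by switching) = (4/5) · (1/3) = 4/15.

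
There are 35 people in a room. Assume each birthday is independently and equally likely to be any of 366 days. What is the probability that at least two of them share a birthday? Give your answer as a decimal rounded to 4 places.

0.8135

It's easier to compute the probability that all 35 are distinct.
P(all distinct) = 366/366 · 365/366 · ··· · 332/366 ≈ 0.1865.
So the probability of at least one match is 1 − 0.1865 = 0.8135.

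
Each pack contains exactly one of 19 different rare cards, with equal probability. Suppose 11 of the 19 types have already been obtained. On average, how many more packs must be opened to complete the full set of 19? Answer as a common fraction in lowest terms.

14459/280

Starting from 11 distinct types, each trial gives a new one with probability (19−i)/19 when i types are held, so the wait for the next new type is 19/(19−i).
E = 19/8 + 19/7 + 19/6 + 19/5 + 19/4 + 19/3 + 19/2 + 19/1 = 14459/280.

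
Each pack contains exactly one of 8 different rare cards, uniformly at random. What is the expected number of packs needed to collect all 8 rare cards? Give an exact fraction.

After i distinct types are collected, each trial gives a new one with probability (8−i)/8, so the expected wait for the next new type is 8/(8−i).
E = 8/8 + 8/7 + 8/6 + 8/5 + 8/4 + 8/3 + 8/2 + 8/1 = 761/35.

761/35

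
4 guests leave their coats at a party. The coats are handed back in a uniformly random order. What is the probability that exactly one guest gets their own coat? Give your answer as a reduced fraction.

1/3

Choose which one is fixed: C(4,1) = 4 ways.
The remaining 3 must have no fixed point: D(3) = 2.
P = 4·2/24 = 1/3.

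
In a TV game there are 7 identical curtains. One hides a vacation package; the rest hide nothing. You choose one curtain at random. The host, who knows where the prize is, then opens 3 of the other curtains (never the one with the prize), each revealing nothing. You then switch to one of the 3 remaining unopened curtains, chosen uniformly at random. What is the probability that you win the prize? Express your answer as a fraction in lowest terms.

Your original curtain holds the prize with probability 1/7, so the other 6 collectively hold it with probability 6/7.
The host can always find 3 empty curtains to open, so the reveals don't change that 6/7; it is now spread over the 3 remaining unopened curtains.
P(win by switching) = (6/7) · (1/3) = 2/7.

2/7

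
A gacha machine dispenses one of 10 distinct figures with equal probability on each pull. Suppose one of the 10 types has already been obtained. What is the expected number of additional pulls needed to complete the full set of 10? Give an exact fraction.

Starting from 1 distinct type, each trial gives a new one with probability (10−i)/10 when i types are held, so the wait for the next new type is 10/(10−i).
E = 10/9 + 10/8 + 10/7 + 10/6 + 10/5 + 10/4 + 10/3 + 10/2 + 10/1 = 7129/252.

7129/252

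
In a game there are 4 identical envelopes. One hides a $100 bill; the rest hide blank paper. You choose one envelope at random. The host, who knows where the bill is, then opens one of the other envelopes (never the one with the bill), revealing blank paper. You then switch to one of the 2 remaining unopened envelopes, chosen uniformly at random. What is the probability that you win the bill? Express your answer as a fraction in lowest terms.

3/8

Your original envelope holds the bill with probability 1/4, so the other 3 collectively hold it with probability 3/4.
The host can always find an empty envelope to open, so this doesn't change that 3/4; it is now spread over the 2 remaining unopened envelopes.
P(win by switching) = (3/4) · (1/2) = 3/8.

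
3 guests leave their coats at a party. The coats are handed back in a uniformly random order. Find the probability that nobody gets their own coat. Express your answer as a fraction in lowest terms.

This is the derangement probability: permutations of 3 with no fixed point.
D(3) = 3! · (1 − 1/1! + 1/2! − ··· + (−1)^3/3!) = 2.
P = 2/6 = 1/3.

1/3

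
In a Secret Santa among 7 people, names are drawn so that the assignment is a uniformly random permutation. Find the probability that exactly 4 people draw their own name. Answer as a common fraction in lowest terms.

1/72

Choose which 4 of the 7 are fixed: C(7,4) = 35 ways.
The remaining 3 must have no fixed point: D(3) = 2.
P = 35·2/5040 = 1/72.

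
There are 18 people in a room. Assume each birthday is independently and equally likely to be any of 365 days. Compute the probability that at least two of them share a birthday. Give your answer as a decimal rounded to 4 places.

0.3469

It's easier to compute the probability that all 18 are distinct.
P(all distinct) = 365/365 · 364/365 · ··· · 348/365 ≈ 0.6531.
So the probability of at least one match is 1 − 0.6531 = 0.3469.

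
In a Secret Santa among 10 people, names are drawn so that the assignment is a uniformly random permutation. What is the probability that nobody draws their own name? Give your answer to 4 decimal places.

0.3679

This is the derangement probability: permutations of 10 with no fixed point.
D(10) = 10! · (1 − 1/1! + 1/2! − ··· + (−1)^10/10!) = 1334961.
P = 1334961/3628800 = 16481/44800 ≈ 0.3679.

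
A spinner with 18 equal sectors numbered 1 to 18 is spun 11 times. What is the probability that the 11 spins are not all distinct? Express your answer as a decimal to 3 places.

0.980

P(all 11 different) = 18/18 · 17/18 · ··· · 8/18 ≈ 0.020.
P(at least two equal) = 1 − 0.020 = 0.980.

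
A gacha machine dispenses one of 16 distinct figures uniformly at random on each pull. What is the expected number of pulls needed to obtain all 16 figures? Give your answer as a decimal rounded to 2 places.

After i distinct types are collected, each trial gives a new one with probability (16−i)/16, so the expected wait for the next new type is 16/(16−i).
E = 16/16 + 16/15 + 16/14 + 16/13 + 16/12 + 16/11 + 16/10 + 16/9 + 16/8 + 16/7 + 16/6 + 16/5 + 16/4 + 16/3 + 16/2 + 16/1 = 2436559/45045 ≈ 54.09.

54.09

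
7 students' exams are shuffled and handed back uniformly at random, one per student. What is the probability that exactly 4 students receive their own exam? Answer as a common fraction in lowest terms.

Choose which 4 of the 7 are fixed: C(7,4) = 35 ways.
The remaining 3 must have no fixed point: D(3) = 2.
P = 35·2/5040 = 1/72.

1/72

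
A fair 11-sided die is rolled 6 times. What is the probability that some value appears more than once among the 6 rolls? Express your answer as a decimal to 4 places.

0.8122

P(all 6 different) = 11/11 · 10/11 · ··· · 6/11 ≈ 0.1878.
P(at least two equal) = 1 − 0.1878 = 0.8122.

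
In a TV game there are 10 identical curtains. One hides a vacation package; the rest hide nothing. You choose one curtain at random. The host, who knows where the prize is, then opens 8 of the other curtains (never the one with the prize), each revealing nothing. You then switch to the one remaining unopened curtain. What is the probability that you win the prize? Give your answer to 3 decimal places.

Your original curtain holds the prize with probability 1/10, so the other 9 collectively hold it with probability 9/10.
The host can always find 8 empty curtains to open, so the reveals don't change that 9/10; it is now spread over the 1 remaining unopened curtain.
P(win by switching) = (9/10) · (1/1) = 9/10 ≈ 0.900.

0.900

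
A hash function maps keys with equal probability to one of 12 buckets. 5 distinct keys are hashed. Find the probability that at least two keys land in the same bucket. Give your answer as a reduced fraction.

89/144

It's easier to compute the probability that all 5 are distinct.
P(all distinct) = 12/12 · 11/12 · ··· · 8/12 = 55/144.
So the probability of at least one match is 1 − 55/144 = 89/144.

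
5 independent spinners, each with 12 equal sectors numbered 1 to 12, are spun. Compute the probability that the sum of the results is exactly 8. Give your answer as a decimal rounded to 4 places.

0.0001

There are 12^5 = 248832 equally likely outcomes.
The number of ordered 5-tuples from {1,…,12} summing to 8 is 35.
P(sum = 8) = 35/248832 ≈ 0.0001.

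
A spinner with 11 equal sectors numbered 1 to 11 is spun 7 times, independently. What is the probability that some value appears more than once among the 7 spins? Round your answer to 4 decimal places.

0.9147

P(all 7 different) = 11/11 · 10/11 · ··· · 5/11 ≈ 0.0853.
P(at least two equal) = 1 − 0.0853 = 0.9147.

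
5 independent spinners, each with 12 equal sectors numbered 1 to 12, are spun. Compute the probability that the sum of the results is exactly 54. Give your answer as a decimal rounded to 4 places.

0.0008

There are 12^5 = 248832 equally likely outcomes.
The number of ordered 5-tuples from {1,…,12} summing to 54 is 210.
P(sum = 54) = 210/248832 = 35/41472 ≈ 0.0008.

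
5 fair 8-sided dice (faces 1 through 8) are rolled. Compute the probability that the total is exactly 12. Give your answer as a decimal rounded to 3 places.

There are 8^5 = 32768 equally likely outcomes.
The number of ordered 5-tuples from {1,…,8} summing to 12 is 330.
P(sum = 12) = 330/32768 = 165/16384 ≈ 0.010.

0.010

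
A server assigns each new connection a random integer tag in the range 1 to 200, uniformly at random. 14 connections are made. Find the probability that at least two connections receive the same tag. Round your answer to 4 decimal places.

0.3722

It's easier to compute the probability that all 14 are distinct.
P(all distinct) = 200/200 · 199/200 · ··· · 187/200 ≈ 0.6278.
So the probability of at least one match is 1 − 0.6278 = 0.3722.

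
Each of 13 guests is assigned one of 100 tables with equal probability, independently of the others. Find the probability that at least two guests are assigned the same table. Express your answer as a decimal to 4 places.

It's easier to compute the probability that all 13 are distinct.
P(all distinct) = 100/100 · 99/100 · ··· · 88/100 ≈ 0.4428.
So the probability of at least one match is 1 − 0.4428 = 0.5572.

0.5572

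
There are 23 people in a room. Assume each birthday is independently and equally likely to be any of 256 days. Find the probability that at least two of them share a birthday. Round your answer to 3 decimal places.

0.639

It's easier to compute the probability that all 23 are distinct.
P(all distinct) = 256/256 · 255/256 · ··· · 234/256 ≈ 0.361.
So the probability of at least one match is 1 − 0.361 = 0.639.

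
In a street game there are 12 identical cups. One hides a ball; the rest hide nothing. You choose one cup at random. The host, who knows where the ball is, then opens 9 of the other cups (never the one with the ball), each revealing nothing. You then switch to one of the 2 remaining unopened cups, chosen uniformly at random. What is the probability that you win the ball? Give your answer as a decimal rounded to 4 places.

0.4583

Your original cup holds the ball with probability 1/12, so the other 11 collectively hold it with probability 11/12.
The host can always find 9 empty cups to open, so the reveals don't change that 11/12; it is now spread over the 2 remaining unopened cups.
P(win by switching) = (11/12) · (1/2) = 11/24 ≈ 0.4583.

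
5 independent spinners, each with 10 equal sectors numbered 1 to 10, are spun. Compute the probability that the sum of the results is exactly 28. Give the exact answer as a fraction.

There are 10^5 = 100000 equally likely outcomes.
The number of ordered 5-tuples from {1,…,10} summing to 28 is 6000.
P(sum = 28) = 6000/100000 = 3/50.

3/50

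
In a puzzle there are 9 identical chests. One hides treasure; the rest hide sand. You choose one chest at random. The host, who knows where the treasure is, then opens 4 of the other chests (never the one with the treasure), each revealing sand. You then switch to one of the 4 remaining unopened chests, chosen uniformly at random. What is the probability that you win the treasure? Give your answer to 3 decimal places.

0.222

Your original chest holds the treasure with probability 1/9, so the other 8 collectively hold it with probability 8/9.
The host can always find 4 empty chests to open, so the reveals don't change that 8/9; it is now spread over the 4 remaining unopened chests.
P(win by switching) = (8/9) · (1/4) = 2/9 ≈ 0.222.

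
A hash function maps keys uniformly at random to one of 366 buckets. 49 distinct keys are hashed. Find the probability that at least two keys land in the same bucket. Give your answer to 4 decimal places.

0.9654

It's easier to compute the probability that all 49 are distinct.
P(all distinct) = 366/366 · 365/366 · ··· · 318/366 ≈ 0.0346.
So the probability of at least one match is 1 − 0.0346 = 0.9654.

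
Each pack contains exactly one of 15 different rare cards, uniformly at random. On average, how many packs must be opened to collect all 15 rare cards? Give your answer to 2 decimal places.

After i distinct types are collected, each trial gives a new one with probability (15−i)/15, so the expected wait for the next new type is 15/(15−i).
E = 15/15 + 15/14 + 15/13 + 15/12 + 15/11 + 15/10 + 15/9 + 15/8 + 15/7 + 15/6 + 15/5 + 15/4 + 15/3 + 15/2 + 15/1 = 1195757/24024 ≈ 49.77.

49.77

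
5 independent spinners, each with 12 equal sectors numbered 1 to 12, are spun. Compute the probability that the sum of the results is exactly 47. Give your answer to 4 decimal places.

0.0095

There are 12^5 = 248832 equally likely outcomes.
The number of ordered 5-tuples from {1,…,12} summing to 47 is 2355.
P(sum = 47) = 2355/248832 = 785/82944 ≈ 0.0095.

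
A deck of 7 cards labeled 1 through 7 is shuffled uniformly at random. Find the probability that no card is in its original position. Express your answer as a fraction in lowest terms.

103/280

This is the derangement probability: permutations of 7 with no fixed point.
D(7) = 7! · (1 − 1/1! + 1/2! − ··· + (−1)^7/7!) = 1854.
P = 1854/5040 = 103/280.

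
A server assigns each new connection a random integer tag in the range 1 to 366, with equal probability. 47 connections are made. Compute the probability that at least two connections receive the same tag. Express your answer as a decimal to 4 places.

0.9544

It's easier to compute the probability that all 47 are distinct.
P(all distinct) = 366/366 · 365/366 · ··· · 320/366 ≈ 0.0456.
So the probability of at least one match is 1 − 0.0456 = 0.9544.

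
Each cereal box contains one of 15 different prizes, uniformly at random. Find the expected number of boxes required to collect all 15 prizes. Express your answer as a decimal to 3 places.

49.773

After i distinct types are collected, each trial gives a new one with probability (15−i)/15, so the expected wait for the next new type is 15/(15−i).
E = 15/15 + 15/14 + 15/13 + 15/12 + 15/11 + 15/10 + 15/9 + 15/8 + 15/7 + 15/6 + 15/5 + 15/4 + 15/3 + 15/2 + 15/1 = 1195757/24024 ≈ 49.773.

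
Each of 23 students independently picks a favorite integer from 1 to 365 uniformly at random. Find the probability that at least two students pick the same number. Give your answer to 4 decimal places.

0.5073

It's easier to compute the probability that all 23 are distinct.
P(all distinct) = 365/365 · 364/365 · ··· · 343/365 ≈ 0.4927.
So the probability of at least one match is 1 − 0.4927 = 0.5073.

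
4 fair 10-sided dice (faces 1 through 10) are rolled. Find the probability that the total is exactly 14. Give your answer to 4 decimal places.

0.0282

There are 10^4 = 10000 equally likely outcomes.
The number of ordered 4-tuples from {1,…,10} summing to 14 is 282.
P(sum = 14) = 282/10000 = 141/5000 ≈ 0.0282.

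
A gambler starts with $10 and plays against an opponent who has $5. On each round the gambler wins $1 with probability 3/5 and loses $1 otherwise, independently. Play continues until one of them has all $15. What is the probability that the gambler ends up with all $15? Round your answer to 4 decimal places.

Let r = q/p = (2/5)/(3/5) = 2/3. The recurrence P(i) = p·P(i+1) + q·P(i−1) with P(0)=0, P(15)=1 gives P(i) = (1 − r^i)/(1 − r^15).
P(10) = (1 − (2/3)^10) / (1 − (2/3)^15) = 66825/67849 ≈ 0.9849.

0.9849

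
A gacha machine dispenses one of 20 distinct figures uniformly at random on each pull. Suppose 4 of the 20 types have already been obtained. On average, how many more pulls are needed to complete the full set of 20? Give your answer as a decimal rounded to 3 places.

67.615

Starting from 4 distinct types, each trial gives a new one with probability (20−i)/20 when i types are held, so the wait for the next new type is 20/(20−i).
E = 20/16 + 20/15 + 20/14 + 20/13 + 20/12 + 20/11 + 20/10 + 20/9 + 20/8 + 20/7 + 20/6 + 20/5 + 20/4 + 20/3 + 20/2 + 20/1 = 2436559/36036 ≈ 67.615.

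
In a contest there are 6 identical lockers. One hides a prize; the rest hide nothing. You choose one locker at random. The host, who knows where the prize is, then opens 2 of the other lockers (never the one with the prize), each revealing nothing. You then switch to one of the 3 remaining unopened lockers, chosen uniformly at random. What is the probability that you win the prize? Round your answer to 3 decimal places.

0.278

Your original locker holds the prize with probability 1/6, so the other 5 collectively hold it with probability 5/6.
The host can always find 2 empty lockers to open, so the reveals don't change that 5/6; it is now spread over the 3 remaining unopened lockers.
P(win by switching) = (5/6) · (1/3) = 5/18 ≈ 0.278.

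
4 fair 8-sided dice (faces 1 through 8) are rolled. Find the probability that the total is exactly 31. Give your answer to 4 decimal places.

0.0010

There are 8^4 = 4096 equally likely outcomes.
The number of ordered 4-tuples from {1,…,8} summing to 31 is 4.
P(sum = 31) = 4/4096 = 1/1024 ≈ 0.0010.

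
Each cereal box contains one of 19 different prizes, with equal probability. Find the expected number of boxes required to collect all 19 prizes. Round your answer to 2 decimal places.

67.41

After i distinct types are collected, each trial gives a new one with probability (19−i)/19, so the expected wait for the next new type is 19/(19−i).
E = 19/19 + 19/18 + 19/17 + 19/16 + 19/15 + 19/14 + 19/13 + 19/12 + 19/11 + 19/10 + 19/9 + 19/8 + 19/7 + 19/6 + 19/5 + 19/4 + 19/3 + 19/2 + 19/1 = 275295799/4084080 ≈ 67.41.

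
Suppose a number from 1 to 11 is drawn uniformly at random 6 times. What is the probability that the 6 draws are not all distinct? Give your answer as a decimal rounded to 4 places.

P(all 6 different) = 11/11 · 10/11 · ··· · 6/11 ≈ 0.1878.
P(at least two equal) = 1 − 0.1878 = 0.8122.

0.8122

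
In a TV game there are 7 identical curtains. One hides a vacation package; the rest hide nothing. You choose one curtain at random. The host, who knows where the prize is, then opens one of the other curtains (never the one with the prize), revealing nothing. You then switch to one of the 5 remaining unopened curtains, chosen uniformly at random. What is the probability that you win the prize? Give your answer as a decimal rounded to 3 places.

0.171

Your original curtain holds the prize with probability 1/7, so the other 6 collectively hold it with probability 6/7.
The host can always find an empty curtain to open, so this doesn't change that 6/7; it is now spread over the 5 remaining unopened curtains.
P(win by switching) = (6/7) · (1/5) = 6/35 ≈ 0.171.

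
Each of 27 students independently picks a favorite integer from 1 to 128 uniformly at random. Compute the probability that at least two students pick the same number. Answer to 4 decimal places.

It's easier to compute the probability that all 27 are distinct.
P(all distinct) = 128/128 · 127/128 · ··· · 102/128 ≈ 0.0521.
So the probability of at least one match is 1 − 0.0521 = 0.9479.

0.9479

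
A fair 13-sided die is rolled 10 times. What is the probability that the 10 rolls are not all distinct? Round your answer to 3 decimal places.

P(all 10 different) = 13/13 · 12/13 · ··· · 4/13 ≈ 0.008.
P(at least two equal) = 1 − 0.008 = 0.992.

0.992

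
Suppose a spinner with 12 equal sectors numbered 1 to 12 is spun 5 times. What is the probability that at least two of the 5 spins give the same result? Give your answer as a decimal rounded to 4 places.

P(all 5 different) = 12/12 · 11/12 · ··· · 8/12 ≈ 0.3819.
P(at least two equal) = 1 − 0.3819 = 0.6181.

0.6181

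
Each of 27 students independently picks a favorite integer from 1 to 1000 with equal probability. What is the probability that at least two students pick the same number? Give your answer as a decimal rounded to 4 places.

It's easier to compute the probability that all 27 are distinct.
P(all distinct) = 1000/1000 · 999/1000 · ··· · 974/1000 ≈ 0.7018.
So the probability of at least one match is 1 − 0.7018 = 0.2982.

0.2982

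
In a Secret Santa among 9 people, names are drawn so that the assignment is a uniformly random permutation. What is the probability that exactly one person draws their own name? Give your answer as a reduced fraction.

2119/5760

Choose which one is fixed: C(9,1) = 9 ways.
The remaining 8 must have no fixed point: D(8) = 14833.
P = 9·14833/362880 = 2119/5760.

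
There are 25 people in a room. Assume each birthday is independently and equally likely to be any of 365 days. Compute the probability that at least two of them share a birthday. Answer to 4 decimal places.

0.5687

It's easier to compute the probability that all 25 are distinct.
P(all distinct) = 365/365 · 364/365 · ··· · 341/365 ≈ 0.4313.
So the probability of at least one match is 1 − 0.4313 = 0.5687.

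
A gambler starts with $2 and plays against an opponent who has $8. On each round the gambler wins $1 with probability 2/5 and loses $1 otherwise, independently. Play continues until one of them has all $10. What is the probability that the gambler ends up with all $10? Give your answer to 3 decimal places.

Let r = q/p = (3/5)/(2/5) = 3/2. The recurrence P(i) = p·P(i+1) + q·P(i−1) with P(0)=0, P(10)=1 gives P(i) = (1 − r^i)/(1 − r^10).
P(2) = (1 − (3/2)^2) / (1 − (3/2)^10) = 256/11605 ≈ 0.022.

0.022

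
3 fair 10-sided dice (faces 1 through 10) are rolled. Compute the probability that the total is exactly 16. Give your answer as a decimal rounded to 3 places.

There are 10^3 = 1000 equally likely outcomes.
The number of ordered 3-tuples from {1,…,10} summing to 16 is 75.
P(sum = 16) = 75/1000 = 3/40 ≈ 0.075.

0.075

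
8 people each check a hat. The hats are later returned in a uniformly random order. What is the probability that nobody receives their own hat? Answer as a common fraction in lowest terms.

2119/5760

This is the derangement probability: permutations of 8 with no fixed point.
D(8) = 8! · (1 − 1/1! + 1/2! − ··· + (−1)^8/8!) = 14833.
P = 14833/40320 = 2119/5760.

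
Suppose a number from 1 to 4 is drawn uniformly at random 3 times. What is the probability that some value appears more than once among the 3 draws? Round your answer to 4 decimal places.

P(all 3 different) = 4/4 · 3/4 · ··· · 2/4 ≈ 0.3750.
P(at least two equal) = 1 − 0.3750 = 0.6250.

0.6250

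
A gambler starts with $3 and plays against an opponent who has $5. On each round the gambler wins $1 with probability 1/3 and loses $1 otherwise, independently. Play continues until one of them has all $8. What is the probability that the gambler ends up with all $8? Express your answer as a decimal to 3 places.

0.027

Let r = q/p = (2/3)/(1/3) = 2. The recurrence P(i) = p·P(i+1) + q·P(i−1) with P(0)=0, P(8)=1 gives P(i) = (1 − r^i)/(1 − r^8).
P(3) = (1 − (2)^3) / (1 − (2)^8) = 7/255 ≈ 0.027.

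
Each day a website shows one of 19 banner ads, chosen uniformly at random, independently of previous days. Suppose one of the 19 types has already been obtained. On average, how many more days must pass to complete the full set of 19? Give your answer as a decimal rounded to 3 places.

66.407

Starting from 1 distinct type, each trial gives a new one with probability (19−i)/19 when i types are held, so the wait for the next new type is 19/(19−i).
E = 19/18 + 19/17 + 19/16 + 19/15 + 19/14 + 19/13 + 19/12 + 19/11 + 19/10 + 19/9 + 19/8 + 19/7 + 19/6 + 19/5 + 19/4 + 19/3 + 19/2 + 19/1 = 271211719/4084080 ≈ 66.407.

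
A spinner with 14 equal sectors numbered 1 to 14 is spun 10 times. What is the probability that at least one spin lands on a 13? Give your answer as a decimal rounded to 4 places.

0.5234

P(no spin lands on a 13) = (13/14)^10 ≈ 0.4766.
P(at least one) = 1 − 0.4766 = 0.5234.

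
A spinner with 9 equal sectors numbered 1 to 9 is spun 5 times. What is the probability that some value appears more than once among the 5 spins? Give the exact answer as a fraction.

P(all 5 different) = 9/9 · 8/9 · ··· · 5/9 = 560/2187.
P(at least two equal) = 1 − 560/2187 = 1627/2187.

1627/2187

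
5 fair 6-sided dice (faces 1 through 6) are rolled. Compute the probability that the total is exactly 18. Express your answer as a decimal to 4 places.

0.1003

There are 6^5 = 7776 equally likely outcomes.
The number of ordered 5-tuples from {1,…,6} summing to 18 is 780.
P(sum = 18) = 780/7776 = 65/648 ≈ 0.1003.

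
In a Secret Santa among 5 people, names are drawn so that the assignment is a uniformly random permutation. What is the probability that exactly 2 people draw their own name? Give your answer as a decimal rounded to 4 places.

Choose which 2 of the 5 are fixed: C(5,2) = 10 ways.
The remaining 3 must have no fixed point: D(3) = 2.
P = 10·2/120 = 1/6 ≈ 0.1667.

0.1667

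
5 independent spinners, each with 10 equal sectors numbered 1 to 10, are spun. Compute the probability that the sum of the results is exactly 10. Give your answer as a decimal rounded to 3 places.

There are 10^5 = 100000 equally likely outcomes.
The number of ordered 5-tuples from {1,…,10} summing to 10 is 126.
P(sum = 10) = 126/100000 = 63/50000 ≈ 0.001.

0.001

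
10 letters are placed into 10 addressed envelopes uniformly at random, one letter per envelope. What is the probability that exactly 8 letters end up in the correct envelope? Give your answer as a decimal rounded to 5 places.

0.00001

Choose which 8 of the 10 are fixed: C(10,8) = 45 ways.
The remaining 2 must have no fixed point: D(2) = 1.
P = 45·1/3628800 = 1/80640 ≈ 0.00001.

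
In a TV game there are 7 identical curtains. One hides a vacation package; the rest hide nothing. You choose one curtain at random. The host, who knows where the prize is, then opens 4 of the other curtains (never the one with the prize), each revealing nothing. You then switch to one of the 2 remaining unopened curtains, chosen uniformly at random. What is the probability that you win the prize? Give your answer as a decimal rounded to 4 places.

0.4286

Your original curtain holds the prize with probability 1/7, so the other 6 collectively hold it with probability 6/7.
The host can always find 4 empty curtains to open, so the reveals don't change that 6/7; it is now spread over the 2 remaining unopened curtains.
P(win by switching) = (6/7) · (1/2) = 3/7 ≈ 0.4286.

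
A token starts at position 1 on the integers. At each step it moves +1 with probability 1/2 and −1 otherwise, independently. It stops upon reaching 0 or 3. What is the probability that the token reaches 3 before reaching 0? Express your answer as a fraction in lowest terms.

With a fair step, P(i) = ½P(i−1) + ½P(i+1) with P(0)=0, P(3)=1 has the linear solution P(i) = i/3.
P(1) = 1/3.

1/3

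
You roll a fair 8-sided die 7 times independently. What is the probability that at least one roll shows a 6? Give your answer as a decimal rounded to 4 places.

P(no roll shows a 6) = (7/8)^7 ≈ 0.3927.
P(at least one) = 1 − 0.3927 = 0.6073.

0.6073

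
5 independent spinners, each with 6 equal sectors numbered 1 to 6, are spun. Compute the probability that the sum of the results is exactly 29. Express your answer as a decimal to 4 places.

There are 6^5 = 7776 equally likely outcomes.
The number of ordered 5-tuples from {1,…,6} summing to 29 is 5.
P(sum = 29) = 5/7776 ≈ 0.0006.

0.0006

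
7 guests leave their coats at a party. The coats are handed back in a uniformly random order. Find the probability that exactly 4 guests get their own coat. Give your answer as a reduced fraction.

1/72

Choose which 4 of the 7 are fixed: C(7,4) = 35 ways.
The remaining 3 must have no fixed point: D(3) = 2.
P = 35·2/5040 = 1/72.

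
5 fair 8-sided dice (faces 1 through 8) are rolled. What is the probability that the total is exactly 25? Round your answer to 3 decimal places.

0.068

There are 8^5 = 32768 equally likely outcomes.
The number of ordered 5-tuples from {1,…,8} summing to 25 is 2226.
P(sum = 25) = 2226/32768 = 1113/16384 ≈ 0.068.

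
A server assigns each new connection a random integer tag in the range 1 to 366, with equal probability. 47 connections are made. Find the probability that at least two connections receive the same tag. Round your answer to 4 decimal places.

It's easier to compute the probability that all 47 are distinct.
P(all distinct) = 366/366 · 365/366 · ··· · 320/366 ≈ 0.0456.
So the probability of at least one match is 1 − 0.0456 = 0.9544.

0.9544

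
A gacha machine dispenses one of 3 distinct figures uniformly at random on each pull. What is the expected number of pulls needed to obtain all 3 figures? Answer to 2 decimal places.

5.50

After i distinct types are collected, each trial gives a new one with probability (3−i)/3, so the expected wait for the next new type is 3/(3−i).
E = 3/3 + 3/2 + 3/1 = 11/2 ≈ 5.50.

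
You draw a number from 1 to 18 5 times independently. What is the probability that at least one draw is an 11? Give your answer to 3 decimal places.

0.249

P(no draw is an 11) = (17/18)^5 ≈ 0.751.
P(at least one) = 1 − 0.751 = 0.249.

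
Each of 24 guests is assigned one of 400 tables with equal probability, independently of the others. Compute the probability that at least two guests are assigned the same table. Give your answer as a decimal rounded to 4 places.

0.5054

It's easier to compute the probability that all 24 are distinct.
P(all distinct) = 400/400 · 399/400 · ··· · 377/400 ≈ 0.4946.
So the probability of at least one match is 1 − 0.4946 = 0.5054.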